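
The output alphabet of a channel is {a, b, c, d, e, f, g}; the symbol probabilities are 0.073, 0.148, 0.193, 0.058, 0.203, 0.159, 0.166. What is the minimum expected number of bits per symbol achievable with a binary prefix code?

2.735 bits/symbol

Repeatedly combine the two least-probable nodes; the expected code length is the sum of the merged weights.
merge 29/500 + 73/1000 → 131/1000
merge 131/1000 + 37/250 → 279/1000
merge 159/1000 + 83/500 → 13/40
merge 193/1000 + 203/1000 → 99/250
merge 279/1000 + 13/40 → 151/250
merge 99/250 + 151/250 → 1
L = 131/1000 + 279/1000 + 13/40 + 99/250 + 151/250 + 1 = 547/200 = 2.735 bits/symbol.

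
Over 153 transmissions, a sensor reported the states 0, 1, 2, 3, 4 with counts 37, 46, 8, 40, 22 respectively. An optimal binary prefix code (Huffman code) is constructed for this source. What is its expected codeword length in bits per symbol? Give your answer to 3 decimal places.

2.196 bits/symbol

Probabilities are the counts divided by 153.
Repeatedly combine the two least-probable nodes; the expected code length is the sum of the merged weights.
merge 8/153 + 22/153 → 10/51
merge 10/51 + 37/153 → 67/153
merge 40/153 + 46/153 → 86/153
merge 67/153 + 86/153 → 1
L = 10/51 + 67/153 + 86/153 + 1 = 112/51 ≈ 2.196 bits/symbol.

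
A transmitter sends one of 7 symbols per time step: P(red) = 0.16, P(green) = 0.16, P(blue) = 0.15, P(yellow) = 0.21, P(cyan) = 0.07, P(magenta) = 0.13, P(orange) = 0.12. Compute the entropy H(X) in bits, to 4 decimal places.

2.7477 bits

H = −Σ pᵢ log₂ pᵢ.
−0.16·log₂(0.16) = 0.4230
−0.16·log₂(0.16) = 0.4230
−0.15·log₂(0.15) = 0.4105
−0.21·log₂(0.21) = 0.4728
−0.07·log₂(0.07) = 0.2686
−0.13·log₂(0.13) = 0.3826
−0.12·log₂(0.12) = 0.3671
Sum ≈ 2.7477 → 2.7477 bits.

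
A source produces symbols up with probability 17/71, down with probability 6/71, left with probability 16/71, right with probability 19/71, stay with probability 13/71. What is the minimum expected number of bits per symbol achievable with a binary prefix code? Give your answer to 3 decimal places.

2.268 bits/symbol

Repeatedly combine the two least-probable nodes; the expected code length is the sum of the merged weights.
merge 6/71 + 13/71 → 19/71
merge 16/71 + 17/71 → 33/71
merge 19/71 + 19/71 → 38/71
merge 33/71 + 38/71 → 1
L = 19/71 + 33/71 + 38/71 + 1 = 161/71 ≈ 2.268 bits/symbol.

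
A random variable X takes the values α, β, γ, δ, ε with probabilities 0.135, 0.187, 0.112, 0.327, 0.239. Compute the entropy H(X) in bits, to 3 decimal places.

2.217 bits

H = −Σ pᵢ log₂ pᵢ.
−0.135·log₂(0.135) = 0.3900
−0.187·log₂(0.187) = 0.4523
−0.112·log₂(0.112) = 0.3537
−0.327·log₂(0.327) = 0.5273
−0.239·log₂(0.239) = 0.4935
Sum ≈ 2.2169 → 2.217 bits.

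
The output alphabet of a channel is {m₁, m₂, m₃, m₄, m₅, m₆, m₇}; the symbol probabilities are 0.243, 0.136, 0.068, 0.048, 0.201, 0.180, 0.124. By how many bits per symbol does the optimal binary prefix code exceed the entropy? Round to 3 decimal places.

0.027 bits

Entropy H = −Σ p log₂ p ≈ 2.6454 bits.
Huffman merges: 6/125+17/250→29/250; 29/250+31/250→6/25; 17/125+9/50→79/250; 201/1000+6/25→441/1000; 243/1000+79/250→559/1000; 441/1000+559/1000→1. L = 334/125 ≈ 2.6720.
L − H = 2.6720 − 2.6454 = 0.027 bits.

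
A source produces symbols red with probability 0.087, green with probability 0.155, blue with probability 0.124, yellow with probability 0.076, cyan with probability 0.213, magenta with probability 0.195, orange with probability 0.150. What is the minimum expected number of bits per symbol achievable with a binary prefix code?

Repeatedly combine the two least-probable nodes; the expected code length is the sum of the merged weights.
merge 19/250 + 87/1000 → 163/1000
merge 31/250 + 3/20 → 137/500
merge 31/200 + 163/1000 → 159/500
merge 39/200 + 213/1000 → 51/125
merge 137/500 + 159/500 → 74/125
merge 51/125 + 74/125 → 1
L = 163/1000 + 137/500 + 159/500 + 51/125 + 74/125 + 1 = 551/200 = 2.755 bits/symbol.

2.755 bits/symbol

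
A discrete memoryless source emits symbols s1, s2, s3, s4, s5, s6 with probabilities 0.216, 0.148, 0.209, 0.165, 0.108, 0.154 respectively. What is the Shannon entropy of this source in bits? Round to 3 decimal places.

2.549 bits

H = −Σ pᵢ log₂ pᵢ.
−0.216·log₂(0.216) = 0.4776
−0.148·log₂(0.148) = 0.4079
−0.209·log₂(0.209) = 0.4720
−0.165·log₂(0.165) = 0.4289
−0.108·log₂(0.108) = 0.3468
−0.154·log₂(0.154) = 0.4156
Sum ≈ 2.5488 → 2.549 bits.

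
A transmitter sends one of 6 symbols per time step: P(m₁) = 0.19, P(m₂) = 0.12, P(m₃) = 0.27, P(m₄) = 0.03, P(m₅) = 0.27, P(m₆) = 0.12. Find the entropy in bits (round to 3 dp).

H = −Σ pᵢ log₂ pᵢ.
−0.19·log₂(0.19) = 0.4552
−0.12·log₂(0.12) = 0.3671
−0.27·log₂(0.27) = 0.5100
−0.03·log₂(0.03) = 0.1518
−0.27·log₂(0.27) = 0.5100
−0.12·log₂(0.12) = 0.3671
Sum ≈ 2.3612 → 2.361 bits.

2.361 bits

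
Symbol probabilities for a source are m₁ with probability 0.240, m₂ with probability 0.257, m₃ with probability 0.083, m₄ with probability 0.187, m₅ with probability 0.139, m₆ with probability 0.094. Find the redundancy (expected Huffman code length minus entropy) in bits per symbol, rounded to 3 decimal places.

0.028 bits

Entropy H = −Σ p log₂ p ≈ 2.4646 bits.
Huffman merges: 83/1000+47/500→177/1000; 139/1000+177/1000→79/250; 187/1000+6/25→427/1000; 257/1000+79/250→573/1000; 427/1000+573/1000→1. L = 2493/1000 ≈ 2.4930.
L − H = 2.4930 − 2.4646 = 0.028 bits.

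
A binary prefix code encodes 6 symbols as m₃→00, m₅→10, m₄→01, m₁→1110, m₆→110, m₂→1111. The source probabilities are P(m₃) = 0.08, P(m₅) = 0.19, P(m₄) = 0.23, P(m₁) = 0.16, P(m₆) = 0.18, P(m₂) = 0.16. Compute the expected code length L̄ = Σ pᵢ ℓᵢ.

L̄ = Σ pᵢ·ℓᵢ = 0.08·2 + 0.19·2 + 0.23·2 + 0.16·4 + 0.18·3 + 0.16·4 = 2.82 bits/symbol.

2.82 bits/symbol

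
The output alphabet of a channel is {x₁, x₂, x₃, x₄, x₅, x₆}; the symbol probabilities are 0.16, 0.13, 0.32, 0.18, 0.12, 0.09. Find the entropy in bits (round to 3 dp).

2.457 bits

H = −Σ pᵢ log₂ pᵢ.
−0.16·log₂(0.16) = 0.4230
−0.13·log₂(0.13) = 0.3826
−0.32·log₂(0.32) = 0.5260
−0.18·log₂(0.18) = 0.4453
−0.12·log₂(0.12) = 0.3671
−0.09·log₂(0.09) = 0.3127
Sum ≈ 2.4567 → 2.457 bits.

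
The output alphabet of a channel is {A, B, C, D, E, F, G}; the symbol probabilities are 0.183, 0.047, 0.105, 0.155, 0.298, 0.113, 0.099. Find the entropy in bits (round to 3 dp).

2.620 bits

H = −Σ pᵢ log₂ pᵢ.
−0.183·log₂(0.183) = 0.4484
−0.047·log₂(0.047) = 0.2073
−0.105·log₂(0.105) = 0.3414
−0.155·log₂(0.155) = 0.4169
−0.298·log₂(0.298) = 0.5205
−0.113·log₂(0.113) = 0.3555
−0.099·log₂(0.099) = 0.3303
Sum ≈ 2.6203 → 2.620 bits.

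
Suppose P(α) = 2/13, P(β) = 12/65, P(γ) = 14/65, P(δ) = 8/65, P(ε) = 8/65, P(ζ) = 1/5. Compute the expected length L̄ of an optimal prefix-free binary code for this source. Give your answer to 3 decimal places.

2.585 bits/symbol

Repeatedly combine the two least-probable nodes; the expected code length is the sum of the merged weights.
merge 8/65 + 8/65 → 16/65
merge 2/13 + 12/65 → 22/65
merge 1/5 + 14/65 → 27/65
merge 16/65 + 22/65 → 38/65
merge 27/65 + 38/65 → 1
L = 16/65 + 22/65 + 27/65 + 38/65 + 1 = 168/65 ≈ 2.585 bits/symbol.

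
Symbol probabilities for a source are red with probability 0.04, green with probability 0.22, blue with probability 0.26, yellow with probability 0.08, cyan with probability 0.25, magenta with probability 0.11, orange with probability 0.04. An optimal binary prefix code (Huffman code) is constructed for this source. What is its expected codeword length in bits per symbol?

Repeatedly combine the two least-probable nodes; the expected code length is the sum of the merged weights.
merge 1/25 + 1/25 → 2/25
merge 2/25 + 2/25 → 4/25
merge 11/100 + 4/25 → 27/100
merge 11/50 + 1/4 → 47/100
merge 13/50 + 27/100 → 53/100
merge 47/100 + 53/100 → 1
L = 2/25 + 4/25 + 27/100 + 47/100 + 53/100 + 1 = 251/100 = 2.51 bits/symbol.

2.51 bits/symbol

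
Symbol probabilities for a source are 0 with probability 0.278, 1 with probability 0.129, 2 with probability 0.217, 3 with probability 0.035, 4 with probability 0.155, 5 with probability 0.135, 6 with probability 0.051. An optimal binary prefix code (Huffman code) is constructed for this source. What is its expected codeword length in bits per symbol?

2.591 bits/symbol

Repeatedly combine the two least-probable nodes; the expected code length is the sum of the merged weights.
merge 7/200 + 51/1000 → 43/500
merge 43/500 + 129/1000 → 43/200
merge 27/200 + 31/200 → 29/100
merge 43/200 + 217/1000 → 54/125
merge 139/500 + 29/100 → 71/125
merge 54/125 + 71/125 → 1
L = 43/500 + 43/200 + 29/100 + 54/125 + 71/125 + 1 = 2591/1000 = 2.591 bits/symbol.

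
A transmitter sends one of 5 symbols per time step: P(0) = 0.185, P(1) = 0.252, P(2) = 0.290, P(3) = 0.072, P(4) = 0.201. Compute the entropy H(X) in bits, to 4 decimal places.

H = −Σ pᵢ log₂ pᵢ.
−0.185·log₂(0.185) = 0.4504
−0.252·log₂(0.252) = 0.5011
−0.290·log₂(0.290) = 0.5179
−0.072·log₂(0.072) = 0.2733
−0.201·log₂(0.201) = 0.4653
Sum ≈ 2.2079 → 2.2079 bits.

2.2079 bits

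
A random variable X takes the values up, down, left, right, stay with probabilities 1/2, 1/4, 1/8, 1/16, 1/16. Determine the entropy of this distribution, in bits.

1.875 bits

Each probability is a power of 1/2, so log₂(1/p) is an integer.
H = Σ p·log₂(1/p) = 1/2·1 + 1/4·2 + 1/8·3 + 1/16·4 + 1/16·4 = 1.875 bits.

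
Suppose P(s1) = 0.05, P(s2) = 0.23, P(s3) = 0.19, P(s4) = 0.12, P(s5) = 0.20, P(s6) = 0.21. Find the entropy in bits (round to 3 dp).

2.463 bits

H = −Σ pᵢ log₂ pᵢ.
−0.05·log₂(0.05) = 0.2161
−0.23·log₂(0.23) = 0.4877
−0.19·log₂(0.19) = 0.4552
−0.12·log₂(0.12) = 0.3671
−0.20·log₂(0.20) = 0.4644
−0.21·log₂(0.21) = 0.4728
Sum ≈ 2.4633 → 2.463 bits.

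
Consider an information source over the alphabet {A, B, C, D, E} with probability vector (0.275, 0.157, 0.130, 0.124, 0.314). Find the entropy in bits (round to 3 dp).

H = −Σ pᵢ log₂ pᵢ.
−0.275·log₂(0.275) = 0.5122
−0.157·log₂(0.157) = 0.4194
−0.130·log₂(0.130) = 0.3826
−0.124·log₂(0.124) = 0.3734
−0.314·log₂(0.314) = 0.5247
Sum ≈ 2.2124 → 2.212 bits.

2.212 bits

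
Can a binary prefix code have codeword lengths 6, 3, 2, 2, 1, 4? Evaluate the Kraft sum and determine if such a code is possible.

1.203125; no

With common denominator 2^6 = 64: Σ 2^(−ℓᵢ) = 1/64 + 8/64 + 16/64 + 16/64 + 32/64 + 4/64 = 77/64 = 1.203125.
Kraft's inequality requires Σ ≤ 1; here Σ = 1.203125 > 1, so no such prefix code exists.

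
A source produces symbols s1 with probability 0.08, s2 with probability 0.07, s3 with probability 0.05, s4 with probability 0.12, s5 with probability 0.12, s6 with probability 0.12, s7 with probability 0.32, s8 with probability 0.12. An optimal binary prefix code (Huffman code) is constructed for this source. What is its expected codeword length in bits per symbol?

2.8 bits/symbol

Repeatedly combine the two least-probable nodes; the expected code length is the sum of the merged weights.
merge 1/20 + 7/100 → 3/25
merge 2/25 + 3/25 → 1/5
merge 3/25 + 3/25 → 6/25
merge 3/25 + 3/25 → 6/25
merge 1/5 + 6/25 → 11/25
merge 6/25 + 8/25 → 14/25
merge 11/25 + 14/25 → 1
L = 3/25 + 1/5 + 6/25 + 6/25 + 11/25 + 14/25 + 1 = 14/5 = 2.8 bits/symbol.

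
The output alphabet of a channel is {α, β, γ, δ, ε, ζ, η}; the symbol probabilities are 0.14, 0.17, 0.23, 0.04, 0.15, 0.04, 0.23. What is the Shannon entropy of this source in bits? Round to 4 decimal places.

H = −Σ pᵢ log₂ pᵢ.
−0.14·log₂(0.14) = 0.3971
−0.17·log₂(0.17) = 0.4346
−0.23·log₂(0.23) = 0.4877
−0.04·log₂(0.04) = 0.1858
−0.15·log₂(0.15) = 0.4105
−0.04·log₂(0.04) = 0.1858
−0.23·log₂(0.23) = 0.4877
Sum ≈ 2.5891 → 2.5891 bits.

2.5891 bits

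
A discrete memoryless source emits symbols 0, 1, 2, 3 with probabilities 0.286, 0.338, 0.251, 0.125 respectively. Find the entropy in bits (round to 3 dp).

H = −Σ pᵢ log₂ pᵢ.
−0.286·log₂(0.286) = 0.5165
−0.338·log₂(0.338) = 0.5289
−0.251·log₂(0.251) = 0.5006
−0.125·log₂(0.125) = 0.3750
Sum ≈ 1.9210 → 1.921 bits.

1.921 bits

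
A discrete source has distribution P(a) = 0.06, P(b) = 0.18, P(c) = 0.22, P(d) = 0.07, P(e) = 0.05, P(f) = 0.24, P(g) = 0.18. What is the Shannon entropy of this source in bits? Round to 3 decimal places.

2.594 bits

H = −Σ pᵢ log₂ pᵢ.
−0.06·log₂(0.06) = 0.2435
−0.18·log₂(0.18) = 0.4453
−0.22·log₂(0.22) = 0.4806
−0.07·log₂(0.07) = 0.2686
−0.05·log₂(0.05) = 0.2161
−0.24·log₂(0.24) = 0.4941
−0.18·log₂(0.18) = 0.4453
Sum ≈ 2.5935 → 2.594 bits.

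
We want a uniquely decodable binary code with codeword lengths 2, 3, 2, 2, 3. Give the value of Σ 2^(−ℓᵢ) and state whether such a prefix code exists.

1; yes

With common denominator 2^3 = 8: Σ 2^(−ℓᵢ) = 2/8 + 1/8 + 2/8 + 2/8 + 1/8 = 8/8 = 1.
Kraft's inequality requires Σ ≤ 1; here Σ = 1 ≤ 1, so such a prefix code exists.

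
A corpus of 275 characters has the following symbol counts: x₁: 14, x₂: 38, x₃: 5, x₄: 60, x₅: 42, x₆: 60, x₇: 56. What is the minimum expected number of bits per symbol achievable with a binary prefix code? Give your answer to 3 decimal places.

2.633 bits/symbol

Probabilities are the counts divided by 275.
Repeatedly combine the two least-probable nodes; the expected code length is the sum of the merged weights.
merge 1/55 + 14/275 → 19/275
merge 19/275 + 38/275 → 57/275
merge 42/275 + 56/275 → 98/275
merge 57/275 + 12/55 → 117/275
merge 12/55 + 98/275 → 158/275
merge 117/275 + 158/275 → 1
L = 19/275 + 57/275 + 98/275 + 117/275 + 158/275 + 1 = 724/275 ≈ 2.633 bits/symbol.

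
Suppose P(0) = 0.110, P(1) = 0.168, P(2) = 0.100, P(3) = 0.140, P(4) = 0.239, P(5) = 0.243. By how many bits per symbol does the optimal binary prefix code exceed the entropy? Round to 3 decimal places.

0.017 bits

Entropy H = −Σ p log₂ p ≈ 2.5014 bits.
Huffman merges: 1/10+11/100→21/100; 7/50+21/125→77/250; 21/100+239/1000→449/1000; 243/1000+77/250→551/1000; 449/1000+551/1000→1. L = 1259/500 ≈ 2.5180.
L − H = 2.5180 − 2.5014 = 0.017 bits.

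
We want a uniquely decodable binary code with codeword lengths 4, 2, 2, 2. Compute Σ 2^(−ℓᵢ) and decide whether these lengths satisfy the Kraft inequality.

0.8125; yes

With common denominator 2^4 = 16: Σ 2^(−ℓᵢ) = 1/16 + 4/16 + 4/16 + 4/16 = 13/16 = 0.8125.
Kraft's inequality requires Σ ≤ 1; here Σ = 0.8125 ≤ 1, so such a prefix code exists.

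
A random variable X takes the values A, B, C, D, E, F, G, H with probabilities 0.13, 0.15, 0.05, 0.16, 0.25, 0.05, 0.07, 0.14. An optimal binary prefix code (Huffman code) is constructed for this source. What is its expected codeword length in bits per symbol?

Repeatedly combine the two least-probable nodes; the expected code length is the sum of the merged weights.
merge 1/20 + 1/20 → 1/10
merge 7/100 + 1/10 → 17/100
merge 13/100 + 7/50 → 27/100
merge 3/20 + 4/25 → 31/100
merge 17/100 + 1/4 → 21/50
merge 27/100 + 31/100 → 29/50
merge 21/50 + 29/50 → 1
L = 1/10 + 17/100 + 27/100 + 31/100 + 21/50 + 29/50 + 1 = 57/20 = 2.85 bits/symbol.

2.85 bits/symbol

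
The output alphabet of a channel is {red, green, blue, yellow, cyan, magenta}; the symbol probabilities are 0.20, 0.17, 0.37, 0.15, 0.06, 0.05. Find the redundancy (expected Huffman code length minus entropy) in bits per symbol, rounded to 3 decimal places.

0.070 bits

Entropy H = −Σ p log₂ p ≈ 2.2999 bits.
Huffman merges: 1/20+3/50→11/100; 11/100+3/20→13/50; 17/100+1/5→37/100; 13/50+37/100→63/100; 37/100+63/100→1. L = 237/100 ≈ 2.3700.
L − H = 2.3700 − 2.2999 = 0.070 bits.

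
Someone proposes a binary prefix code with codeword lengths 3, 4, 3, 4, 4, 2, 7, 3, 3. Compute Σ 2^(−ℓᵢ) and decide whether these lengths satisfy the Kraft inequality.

With common denominator 2^7 = 128: Σ 2^(−ℓᵢ) = 16/128 + 8/128 + 16/128 + 8/128 + 8/128 + 32/128 + 1/128 + 16/128 + 16/128 = 121/128 = 0.9453125.
Kraft's inequality requires Σ ≤ 1; here Σ = 0.9453125 ≤ 1, so such a prefix code exists.

0.9453125; yes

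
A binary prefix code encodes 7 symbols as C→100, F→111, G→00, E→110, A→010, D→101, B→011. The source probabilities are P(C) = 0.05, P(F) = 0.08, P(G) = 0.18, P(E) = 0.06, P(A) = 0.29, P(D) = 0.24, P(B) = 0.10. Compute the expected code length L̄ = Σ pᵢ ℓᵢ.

L̄ = Σ pᵢ·ℓᵢ = 0.05·3 + 0.08·3 + 0.18·2 + 0.06·3 + 0.29·3 + 0.24·3 + 0.10·3 = 2.82 bits/symbol.

2.82 bits/symbol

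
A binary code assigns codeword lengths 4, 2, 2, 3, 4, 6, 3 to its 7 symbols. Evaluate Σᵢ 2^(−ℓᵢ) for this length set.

0.890625

With common denominator 2^6 = 64: Σ 2^(−ℓᵢ) = 4/64 + 16/64 + 16/64 + 8/64 + 4/64 + 1/64 + 8/64 = 57/64 = 0.890625.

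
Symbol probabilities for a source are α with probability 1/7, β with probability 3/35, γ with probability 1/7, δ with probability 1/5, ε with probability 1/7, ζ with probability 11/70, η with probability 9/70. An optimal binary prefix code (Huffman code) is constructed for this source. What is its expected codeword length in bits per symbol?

2.8 bits/symbol

Repeatedly combine the two least-probable nodes; the expected code length is the sum of the merged weights.
merge 3/35 + 9/70 → 3/14
merge 1/7 + 1/7 → 2/7
merge 1/7 + 11/70 → 3/10
merge 1/5 + 3/14 → 29/70
merge 2/7 + 3/10 → 41/70
merge 29/70 + 41/70 → 1
L = 3/14 + 2/7 + 3/10 + 29/70 + 41/70 + 1 = 14/5 = 2.8 bits/symbol.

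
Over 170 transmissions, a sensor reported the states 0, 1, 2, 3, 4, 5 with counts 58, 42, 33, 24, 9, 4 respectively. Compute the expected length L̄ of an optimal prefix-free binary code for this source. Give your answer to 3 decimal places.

Probabilities are the counts divided by 170.
Repeatedly combine the two least-probable nodes; the expected code length is the sum of the merged weights.
merge 2/85 + 9/170 → 13/170
merge 13/170 + 12/85 → 37/170
merge 33/170 + 37/170 → 7/17
merge 21/85 + 29/85 → 10/17
merge 7/17 + 10/17 → 1
L = 13/170 + 37/170 + 7/17 + 10/17 + 1 = 39/17 ≈ 2.294 bits/symbol.

2.294 bits/symbol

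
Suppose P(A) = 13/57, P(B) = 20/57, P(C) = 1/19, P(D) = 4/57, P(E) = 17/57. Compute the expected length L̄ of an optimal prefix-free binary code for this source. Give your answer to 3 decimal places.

Repeatedly combine the two least-probable nodes; the expected code length is the sum of the merged weights.
merge 1/19 + 4/57 → 7/57
merge 7/57 + 13/57 → 20/57
merge 17/57 + 20/57 → 37/57
merge 20/57 + 37/57 → 1
L = 7/57 + 20/57 + 37/57 + 1 = 121/57 ≈ 2.123 bits/symbol.

2.123 bits/symbol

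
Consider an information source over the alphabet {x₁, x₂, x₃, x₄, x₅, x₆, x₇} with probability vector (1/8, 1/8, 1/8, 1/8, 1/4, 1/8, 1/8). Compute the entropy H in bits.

Each probability is a power of 1/2, so log₂(1/p) is an integer.
H = Σ p·log₂(1/p) = 1/8·3 + 1/8·3 + 1/8·3 + 1/8·3 + 1/4·2 + 1/8·3 + 1/8·3 = 2.75 bits.

2.75 bits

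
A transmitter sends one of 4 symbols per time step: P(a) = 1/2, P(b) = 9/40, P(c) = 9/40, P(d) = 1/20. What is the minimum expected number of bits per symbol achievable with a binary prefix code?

1.775 bits/symbol

Repeatedly combine the two least-probable nodes; the expected code length is the sum of the merged weights.
merge 1/20 + 9/40 → 11/40
merge 9/40 + 11/40 → 1/2
merge 1/2 + 1/2 → 1
L = 11/40 + 1/2 + 1 = 71/40 = 1.775 bits/symbol.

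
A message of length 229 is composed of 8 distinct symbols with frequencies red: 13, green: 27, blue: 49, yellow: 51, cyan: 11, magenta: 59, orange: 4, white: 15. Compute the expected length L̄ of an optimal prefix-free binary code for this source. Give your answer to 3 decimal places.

Probabilities are the counts divided by 229.
Repeatedly combine the two least-probable nodes; the expected code length is the sum of the merged weights.
merge 4/229 + 11/229 → 15/229
merge 13/229 + 15/229 → 28/229
merge 15/229 + 27/229 → 42/229
merge 28/229 + 42/229 → 70/229
merge 49/229 + 51/229 → 100/229
merge 59/229 + 70/229 → 129/229
merge 100/229 + 129/229 → 1
L = 15/229 + 28/229 + 42/229 + 70/229 + 100/229 + 129/229 + 1 = 613/229 ≈ 2.677 bits/symbol.

2.677 bits/symbol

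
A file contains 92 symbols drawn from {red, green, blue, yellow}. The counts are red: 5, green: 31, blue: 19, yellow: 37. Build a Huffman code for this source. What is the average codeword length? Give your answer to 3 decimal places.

1.859 bits/symbol

Probabilities are the counts divided by 92.
Repeatedly combine the two least-probable nodes; the expected code length is the sum of the merged weights.
merge 5/92 + 19/92 → 6/23
merge 6/23 + 31/92 → 55/92
merge 37/92 + 55/92 → 1
L = 6/23 + 55/92 + 1 = 171/92 ≈ 1.859 bits/symbol.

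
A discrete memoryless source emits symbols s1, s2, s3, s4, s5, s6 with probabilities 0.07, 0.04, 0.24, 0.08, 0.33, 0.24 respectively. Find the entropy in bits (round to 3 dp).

2.262 bits

H = −Σ pᵢ log₂ pᵢ.
−0.07·log₂(0.07) = 0.2686
−0.04·log₂(0.04) = 0.1858
−0.24·log₂(0.24) = 0.4941
−0.08·log₂(0.08) = 0.2915
−0.33·log₂(0.33) = 0.5278
−0.24·log₂(0.24) = 0.4941
Sum ≈ 2.2619 → 2.262 bits.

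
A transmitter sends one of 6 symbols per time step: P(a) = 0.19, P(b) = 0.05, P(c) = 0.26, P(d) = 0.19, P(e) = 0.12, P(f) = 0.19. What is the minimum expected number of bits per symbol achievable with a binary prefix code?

2.53 bits/symbol

Repeatedly combine the two least-probable nodes; the expected code length is the sum of the merged weights.
merge 1/20 + 3/25 → 17/100
merge 17/100 + 19/100 → 9/25
merge 19/100 + 19/100 → 19/50
merge 13/50 + 9/25 → 31/50
merge 19/50 + 31/50 → 1
L = 17/100 + 9/25 + 19/50 + 31/50 + 1 = 253/100 = 2.53 bits/symbol.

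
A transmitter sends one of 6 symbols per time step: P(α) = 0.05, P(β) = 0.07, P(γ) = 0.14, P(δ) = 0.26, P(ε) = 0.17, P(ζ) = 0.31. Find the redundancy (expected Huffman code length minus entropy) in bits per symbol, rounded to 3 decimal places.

Entropy H = −Σ p log₂ p ≈ 2.3454 bits.
Huffman merges: 1/20+7/100→3/25; 3/25+7/50→13/50; 17/100+13/50→43/100; 13/50+31/100→57/100; 43/100+57/100→1. L = 119/50 ≈ 2.3800.
L − H = 2.3800 − 2.3454 = 0.035 bits.

0.035 bits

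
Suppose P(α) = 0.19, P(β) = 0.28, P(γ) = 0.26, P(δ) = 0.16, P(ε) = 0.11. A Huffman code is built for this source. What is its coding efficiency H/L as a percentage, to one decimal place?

Entropy H = −Σ p log₂ p ≈ 2.2480 bits.
Huffman merges: 11/100+4/25→27/100; 19/100+13/50→9/20; 27/100+7/25→11/20; 9/20+11/20→1. L = 227/100 ≈ 2.2700.
Efficiency = H/L = 2.2480/2.2700 = 99.0%.

99.0%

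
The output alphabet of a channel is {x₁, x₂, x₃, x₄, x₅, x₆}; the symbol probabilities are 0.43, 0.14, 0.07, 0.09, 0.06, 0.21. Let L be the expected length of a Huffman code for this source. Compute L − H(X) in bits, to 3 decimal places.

Entropy H = −Σ p log₂ p ≈ 2.2182 bits.
Huffman merges: 3/50+7/100→13/100; 9/100+13/100→11/50; 7/50+21/100→7/20; 11/50+7/20→57/100; 43/100+57/100→1. L = 227/100 ≈ 2.2700.
L − H = 2.2700 − 2.2182 = 0.052 bits.

0.052 bits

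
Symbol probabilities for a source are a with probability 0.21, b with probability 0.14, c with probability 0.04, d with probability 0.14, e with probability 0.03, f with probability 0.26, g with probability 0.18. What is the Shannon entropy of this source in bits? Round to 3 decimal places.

2.555 bits

H = −Σ pᵢ log₂ pᵢ.
−0.21·log₂(0.21) = 0.4728
−0.14·log₂(0.14) = 0.3971
−0.04·log₂(0.04) = 0.1858
−0.14·log₂(0.14) = 0.3971
−0.03·log₂(0.03) = 0.1518
−0.26·log₂(0.26) = 0.5053
−0.18·log₂(0.18) = 0.4453
Sum ≈ 2.5552 → 2.555 bits.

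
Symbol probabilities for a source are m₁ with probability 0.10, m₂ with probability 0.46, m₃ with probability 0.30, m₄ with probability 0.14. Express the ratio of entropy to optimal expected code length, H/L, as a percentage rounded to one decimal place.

Entropy H = −Σ p log₂ p ≈ 1.7657 bits.
Huffman merges: 1/10+7/50→6/25; 6/25+3/10→27/50; 23/50+27/50→1. L = 89/50 ≈ 1.7800.
Efficiency = H/L = 1.7657/1.7800 = 99.2%.

99.2%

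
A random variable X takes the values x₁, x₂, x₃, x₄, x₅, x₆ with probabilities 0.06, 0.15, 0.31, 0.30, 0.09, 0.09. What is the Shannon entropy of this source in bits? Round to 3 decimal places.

H = −Σ pᵢ log₂ pᵢ.
−0.06·log₂(0.06) = 0.2435
−0.15·log₂(0.15) = 0.4105
−0.31·log₂(0.31) = 0.5238
−0.30·log₂(0.30) = 0.5211
−0.09·log₂(0.09) = 0.3127
−0.09·log₂(0.09) = 0.3127
Sum ≈ 2.3243 → 2.324 bits.

2.324 bits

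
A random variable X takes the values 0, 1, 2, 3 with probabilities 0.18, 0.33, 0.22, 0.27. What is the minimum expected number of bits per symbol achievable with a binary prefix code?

Repeatedly combine the two least-probable nodes; the expected code length is the sum of the merged weights.
merge 9/50 + 11/50 → 2/5
merge 27/100 + 33/100 → 3/5
merge 2/5 + 3/5 → 1
L = 2/5 + 3/5 + 1 = 2 bits/symbol.

2 bits/symbol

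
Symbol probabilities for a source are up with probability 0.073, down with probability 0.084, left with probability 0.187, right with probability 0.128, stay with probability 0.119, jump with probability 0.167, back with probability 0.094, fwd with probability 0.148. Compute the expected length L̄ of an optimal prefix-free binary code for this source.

Repeatedly combine the two least-probable nodes; the expected code length is the sum of the merged weights.
merge 73/1000 + 21/250 → 157/1000
merge 47/500 + 119/1000 → 213/1000
merge 16/125 + 37/250 → 69/250
merge 157/1000 + 167/1000 → 81/250
merge 187/1000 + 213/1000 → 2/5
merge 69/250 + 81/250 → 3/5
merge 2/5 + 3/5 → 1
L = 157/1000 + 213/1000 + 69/250 + 81/250 + 2/5 + 3/5 + 1 = 297/100 = 2.97 bits/symbol.

2.97 bits/symbol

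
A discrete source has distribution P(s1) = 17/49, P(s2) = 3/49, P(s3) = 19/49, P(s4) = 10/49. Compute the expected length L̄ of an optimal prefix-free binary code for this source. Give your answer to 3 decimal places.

1.878 bits/symbol

Repeatedly combine the two least-probable nodes; the expected code length is the sum of the merged weights.
merge 3/49 + 10/49 → 13/49
merge 13/49 + 17/49 → 30/49
merge 19/49 + 30/49 → 1
L = 13/49 + 30/49 + 1 = 92/49 ≈ 1.878 bits/symbol.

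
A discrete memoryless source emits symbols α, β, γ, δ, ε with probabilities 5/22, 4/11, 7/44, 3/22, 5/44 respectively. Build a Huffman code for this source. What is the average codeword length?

2.25 bits/symbol

Repeatedly combine the two least-probable nodes; the expected code length is the sum of the merged weights.
merge 5/44 + 3/22 → 1/4
merge 7/44 + 5/22 → 17/44
merge 1/4 + 4/11 → 27/44
merge 17/44 + 27/44 → 1
L = 1/4 + 17/44 + 27/44 + 1 = 9/4 = 2.25 bits/symbol.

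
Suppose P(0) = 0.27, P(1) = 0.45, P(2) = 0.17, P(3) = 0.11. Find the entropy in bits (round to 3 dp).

1.813 bits

H = −Σ pᵢ log₂ pᵢ.
−0.27·log₂(0.27) = 0.5100
−0.45·log₂(0.45) = 0.5184
−0.17·log₂(0.17) = 0.4346
−0.11·log₂(0.11) = 0.3503
Sum ≈ 1.8133 → 1.813 bits.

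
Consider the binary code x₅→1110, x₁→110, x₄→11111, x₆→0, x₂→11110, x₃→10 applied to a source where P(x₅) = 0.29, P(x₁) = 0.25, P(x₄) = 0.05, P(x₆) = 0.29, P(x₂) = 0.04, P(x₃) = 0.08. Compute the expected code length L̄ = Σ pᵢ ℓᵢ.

2.81 bits/symbol

L̄ = Σ pᵢ·ℓᵢ = 0.29·4 + 0.25·3 + 0.05·5 + 0.29·1 + 0.04·5 + 0.08·2 = 2.81 bits/symbol.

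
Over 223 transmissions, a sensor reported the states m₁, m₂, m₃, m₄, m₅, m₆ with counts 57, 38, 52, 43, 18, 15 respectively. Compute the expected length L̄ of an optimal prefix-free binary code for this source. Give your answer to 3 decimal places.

2.466 bits/symbol

Probabilities are the counts divided by 223.
Repeatedly combine the two least-probable nodes; the expected code length is the sum of the merged weights.
merge 15/223 + 18/223 → 33/223
merge 33/223 + 38/223 → 71/223
merge 43/223 + 52/223 → 95/223
merge 57/223 + 71/223 → 128/223
merge 95/223 + 128/223 → 1
L = 33/223 + 71/223 + 95/223 + 128/223 + 1 = 550/223 ≈ 2.466 bits/symbol.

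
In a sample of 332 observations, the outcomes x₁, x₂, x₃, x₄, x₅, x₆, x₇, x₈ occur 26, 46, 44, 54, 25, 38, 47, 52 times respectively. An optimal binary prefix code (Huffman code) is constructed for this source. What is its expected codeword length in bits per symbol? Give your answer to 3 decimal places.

Probabilities are the counts divided by 332.
Repeatedly combine the two least-probable nodes; the expected code length is the sum of the merged weights.
merge 25/332 + 13/166 → 51/332
merge 19/166 + 11/83 → 41/166
merge 23/166 + 47/332 → 93/332
merge 51/332 + 13/83 → 103/332
merge 27/166 + 41/166 → 34/83
merge 93/332 + 103/332 → 49/83
merge 34/83 + 49/83 → 1
L = 51/332 + 41/166 + 93/332 + 103/332 + 34/83 + 49/83 + 1 = 993/332 ≈ 2.991 bits/symbol.

2.991 bits/symbol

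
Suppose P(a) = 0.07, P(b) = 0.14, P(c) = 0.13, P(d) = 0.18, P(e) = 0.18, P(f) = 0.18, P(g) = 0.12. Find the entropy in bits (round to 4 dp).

H = −Σ pᵢ log₂ pᵢ.
−0.07·log₂(0.07) = 0.2686
−0.14·log₂(0.14) = 0.3971
−0.13·log₂(0.13) = 0.3826
−0.18·log₂(0.18) = 0.4453
−0.18·log₂(0.18) = 0.4453
−0.18·log₂(0.18) = 0.4453
−0.12·log₂(0.12) = 0.3671
Sum ≈ 2.7513 → 2.7513 bits.

2.7513 bits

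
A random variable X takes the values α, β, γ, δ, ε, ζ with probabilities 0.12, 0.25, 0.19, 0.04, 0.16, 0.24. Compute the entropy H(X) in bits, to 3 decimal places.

2.425 bits

H = −Σ pᵢ log₂ pᵢ.
−0.12·log₂(0.12) = 0.3671
−0.25·log₂(0.25) = 0.5000
−0.19·log₂(0.19) = 0.4552
−0.04·log₂(0.04) = 0.1858
−0.16·log₂(0.16) = 0.4230
−0.24·log₂(0.24) = 0.4941
Sum ≈ 2.4252 → 2.425 bits.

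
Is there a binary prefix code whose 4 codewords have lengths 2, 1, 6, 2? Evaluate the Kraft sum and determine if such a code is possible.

With common denominator 2^6 = 64: Σ 2^(−ℓᵢ) = 16/64 + 32/64 + 1/64 + 16/64 = 65/64 = 1.015625.
Kraft's inequality requires Σ ≤ 1; here Σ = 1.015625 > 1, so no such prefix code exists.

1.015625; no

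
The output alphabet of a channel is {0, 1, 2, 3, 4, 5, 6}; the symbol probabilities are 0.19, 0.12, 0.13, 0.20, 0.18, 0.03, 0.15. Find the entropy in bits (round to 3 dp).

2.677 bits

H = −Σ pᵢ log₂ pᵢ.
−0.19·log₂(0.19) = 0.4552
−0.12·log₂(0.12) = 0.3671
−0.13·log₂(0.13) = 0.3826
−0.20·log₂(0.20) = 0.4644
−0.18·log₂(0.18) = 0.4453
−0.03·log₂(0.03) = 0.1518
−0.15·log₂(0.15) = 0.4105
Sum ≈ 2.6769 → 2.677 bits.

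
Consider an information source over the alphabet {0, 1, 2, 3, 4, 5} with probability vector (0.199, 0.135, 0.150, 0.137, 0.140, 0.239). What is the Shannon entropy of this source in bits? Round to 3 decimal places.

H = −Σ pᵢ log₂ pᵢ.
−0.199·log₂(0.199) = 0.4635
−0.135·log₂(0.135) = 0.3900
−0.150·log₂(0.150) = 0.4105
−0.137·log₂(0.137) = 0.3929
−0.140·log₂(0.140) = 0.3971
−0.239·log₂(0.239) = 0.4935
Sum ≈ 2.5476 → 2.548 bits.

2.548 bits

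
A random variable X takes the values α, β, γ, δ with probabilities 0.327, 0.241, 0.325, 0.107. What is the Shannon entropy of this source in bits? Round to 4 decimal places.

1.8941 bits

H = −Σ pᵢ log₂ pᵢ.
−0.327·log₂(0.327) = 0.5273
−0.241·log₂(0.241) = 0.4947
−0.325·log₂(0.325) = 0.5270
−0.107·log₂(0.107) = 0.3450
Sum ≈ 1.8941 → 1.8941 bits.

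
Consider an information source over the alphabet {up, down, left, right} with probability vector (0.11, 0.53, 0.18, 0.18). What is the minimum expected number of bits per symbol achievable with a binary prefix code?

1.76 bits/symbol

Repeatedly combine the two least-probable nodes; the expected code length is the sum of the merged weights.
merge 11/100 + 9/50 → 29/100
merge 9/50 + 29/100 → 47/100
merge 47/100 + 53/100 → 1
L = 29/100 + 47/100 + 1 = 44/25 = 1.76 bits/symbol.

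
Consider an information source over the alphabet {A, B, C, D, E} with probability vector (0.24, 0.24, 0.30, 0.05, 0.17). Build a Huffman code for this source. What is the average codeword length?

2.22 bits/symbol

Repeatedly combine the two least-probable nodes; the expected code length is the sum of the merged weights.
merge 1/20 + 17/100 → 11/50
merge 11/50 + 6/25 → 23/50
merge 6/25 + 3/10 → 27/50
merge 23/50 + 27/50 → 1
L = 11/50 + 23/50 + 27/50 + 1 = 111/50 = 2.22 bits/symbol.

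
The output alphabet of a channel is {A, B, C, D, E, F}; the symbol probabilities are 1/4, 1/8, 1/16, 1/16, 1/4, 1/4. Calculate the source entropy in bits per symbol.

Each probability is a power of 1/2, so log₂(1/p) is an integer.
H = Σ p·log₂(1/p) = 1/4·2 + 1/8·3 + 1/16·4 + 1/16·4 + 1/4·2 + 1/4·2 = 2.375 bits.

2.375 bits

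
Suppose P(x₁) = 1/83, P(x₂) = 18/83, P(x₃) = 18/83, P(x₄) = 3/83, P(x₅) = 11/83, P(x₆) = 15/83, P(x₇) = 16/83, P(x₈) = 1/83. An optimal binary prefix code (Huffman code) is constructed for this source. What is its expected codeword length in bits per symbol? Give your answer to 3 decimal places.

Repeatedly combine the two least-probable nodes; the expected code length is the sum of the merged weights.
merge 1/83 + 1/83 → 2/83
merge 2/83 + 3/83 → 5/83
merge 5/83 + 11/83 → 16/83
merge 15/83 + 16/83 → 31/83
merge 16/83 + 18/83 → 34/83
merge 18/83 + 31/83 → 49/83
merge 34/83 + 49/83 → 1
L = 2/83 + 5/83 + 16/83 + 31/83 + 34/83 + 49/83 + 1 = 220/83 ≈ 2.651 bits/symbol.

2.651 bits/symbol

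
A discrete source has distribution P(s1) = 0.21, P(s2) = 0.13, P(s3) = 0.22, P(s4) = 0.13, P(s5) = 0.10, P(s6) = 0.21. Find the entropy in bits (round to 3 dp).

2.524 bits

H = −Σ pᵢ log₂ pᵢ.
−0.21·log₂(0.21) = 0.4728
−0.13·log₂(0.13) = 0.3826
−0.22·log₂(0.22) = 0.4806
−0.13·log₂(0.13) = 0.3826
−0.10·log₂(0.10) = 0.3322
−0.21·log₂(0.21) = 0.4728
Sum ≈ 2.5237 → 2.524 bits.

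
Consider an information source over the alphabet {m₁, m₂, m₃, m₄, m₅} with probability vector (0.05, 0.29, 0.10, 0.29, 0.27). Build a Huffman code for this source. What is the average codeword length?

Repeatedly combine the two least-probable nodes; the expected code length is the sum of the merged weights.
merge 1/20 + 1/10 → 3/20
merge 3/20 + 27/100 → 21/50
merge 29/100 + 29/100 → 29/50
merge 21/50 + 29/50 → 1
L = 3/20 + 21/50 + 29/50 + 1 = 43/20 = 2.15 bits/symbol.

2.15 bits/symbol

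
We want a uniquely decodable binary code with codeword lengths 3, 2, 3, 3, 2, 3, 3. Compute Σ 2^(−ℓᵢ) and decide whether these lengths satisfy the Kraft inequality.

1.125; no

With common denominator 2^3 = 8: Σ 2^(−ℓᵢ) = 1/8 + 2/8 + 1/8 + 1/8 + 2/8 + 1/8 + 1/8 = 9/8 = 1.125.
Kraft's inequality requires Σ ≤ 1; here Σ = 1.125 > 1, so no such prefix code exists.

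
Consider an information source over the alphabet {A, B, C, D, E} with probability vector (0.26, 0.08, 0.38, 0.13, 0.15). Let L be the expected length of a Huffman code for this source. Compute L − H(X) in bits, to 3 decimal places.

0.070 bits

Entropy H = −Σ p log₂ p ≈ 2.1204 bits.
Huffman merges: 2/25+13/100→21/100; 3/20+21/100→9/25; 13/50+9/25→31/50; 19/50+31/50→1. L = 219/100 ≈ 2.1900.
L − H = 2.1900 − 2.1204 = 0.070 bits.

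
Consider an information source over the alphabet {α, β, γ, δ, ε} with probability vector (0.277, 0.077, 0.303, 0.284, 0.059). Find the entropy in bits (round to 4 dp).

2.0764 bits

H = −Σ pᵢ log₂ pᵢ.
−0.277·log₂(0.277) = 0.5130
−0.077·log₂(0.077) = 0.2848
−0.303·log₂(0.303) = 0.5220
−0.284·log₂(0.284) = 0.5158
−0.059·log₂(0.059) = 0.2409
Sum ≈ 2.0764 → 2.0764 bits.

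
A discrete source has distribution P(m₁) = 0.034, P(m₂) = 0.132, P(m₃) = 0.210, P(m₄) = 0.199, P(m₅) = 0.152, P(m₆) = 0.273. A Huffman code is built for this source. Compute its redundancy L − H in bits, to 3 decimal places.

Entropy H = −Σ p log₂ p ≈ 2.4123 bits.
Huffman merges: 17/500+33/250→83/500; 19/125+83/500→159/500; 199/1000+21/100→409/1000; 273/1000+159/500→591/1000; 409/1000+591/1000→1. L = 621/250 ≈ 2.4840.
L − H = 2.4840 − 2.4123 = 0.072 bits.

0.072 bits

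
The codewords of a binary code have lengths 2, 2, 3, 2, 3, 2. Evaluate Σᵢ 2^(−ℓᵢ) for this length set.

With common denominator 2^3 = 8: Σ 2^(−ℓᵢ) = 2/8 + 2/8 + 1/8 + 2/8 + 1/8 + 2/8 = 10/8 = 1.25.

1.25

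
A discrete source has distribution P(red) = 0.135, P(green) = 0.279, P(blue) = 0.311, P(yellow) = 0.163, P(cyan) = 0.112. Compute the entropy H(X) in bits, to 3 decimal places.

H = −Σ pᵢ log₂ pᵢ.
−0.135·log₂(0.135) = 0.3900
−0.279·log₂(0.279) = 0.5138
−0.311·log₂(0.311) = 0.5240
−0.163·log₂(0.163) = 0.4266
−0.112·log₂(0.112) = 0.3537
Sum ≈ 2.2082 → 2.208 bits.

2.208 bits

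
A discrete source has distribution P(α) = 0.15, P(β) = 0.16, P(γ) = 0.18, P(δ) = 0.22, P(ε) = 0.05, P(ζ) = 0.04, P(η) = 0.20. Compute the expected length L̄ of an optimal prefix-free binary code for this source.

2.67 bits/symbol

Repeatedly combine the two least-probable nodes; the expected code length is the sum of the merged weights.
merge 1/25 + 1/20 → 9/100
merge 9/100 + 3/20 → 6/25
merge 4/25 + 9/50 → 17/50
merge 1/5 + 11/50 → 21/50
merge 6/25 + 17/50 → 29/50
merge 21/50 + 29/50 → 1
L = 9/100 + 6/25 + 17/50 + 21/50 + 29/50 + 1 = 267/100 = 2.67 bits/symbol.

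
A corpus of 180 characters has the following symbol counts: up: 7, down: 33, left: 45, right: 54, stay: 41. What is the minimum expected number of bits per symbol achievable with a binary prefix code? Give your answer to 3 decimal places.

2.222 bits/symbol

Probabilities are the counts divided by 180.
Repeatedly combine the two least-probable nodes; the expected code length is the sum of the merged weights.
merge 7/180 + 11/60 → 2/9
merge 2/9 + 41/180 → 9/20
merge 1/4 + 3/10 → 11/20
merge 9/20 + 11/20 → 1
L = 2/9 + 9/20 + 11/20 + 1 = 20/9 ≈ 2.222 bits/symbol.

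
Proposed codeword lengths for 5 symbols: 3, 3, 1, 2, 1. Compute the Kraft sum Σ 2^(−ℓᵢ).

1.5

With common denominator 2^3 = 8: Σ 2^(−ℓᵢ) = 1/8 + 1/8 + 4/8 + 2/8 + 4/8 = 12/8 = 1.5.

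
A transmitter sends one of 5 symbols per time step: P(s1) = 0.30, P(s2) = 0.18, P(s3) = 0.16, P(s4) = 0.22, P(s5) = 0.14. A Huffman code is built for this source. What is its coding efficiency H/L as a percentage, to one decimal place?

Entropy H = −Σ p log₂ p ≈ 2.2671 bits.
Huffman merges: 7/50+4/25→3/10; 9/50+11/50→2/5; 3/10+3/10→3/5; 2/5+3/5→1. L = 23/10 ≈ 2.3000.
Efficiency = H/L = 2.2671/2.3000 = 98.6%.

98.6%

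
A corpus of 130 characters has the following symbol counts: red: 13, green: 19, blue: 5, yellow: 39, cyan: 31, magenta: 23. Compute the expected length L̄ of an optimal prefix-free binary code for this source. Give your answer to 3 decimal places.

2.423 bits/symbol

Probabilities are the counts divided by 130.
Repeatedly combine the two least-probable nodes; the expected code length is the sum of the merged weights.
merge 1/26 + 1/10 → 9/65
merge 9/65 + 19/130 → 37/130
merge 23/130 + 31/130 → 27/65
merge 37/130 + 3/10 → 38/65
merge 27/65 + 38/65 → 1
L = 9/65 + 37/130 + 27/65 + 38/65 + 1 = 63/26 ≈ 2.423 bits/symbol.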